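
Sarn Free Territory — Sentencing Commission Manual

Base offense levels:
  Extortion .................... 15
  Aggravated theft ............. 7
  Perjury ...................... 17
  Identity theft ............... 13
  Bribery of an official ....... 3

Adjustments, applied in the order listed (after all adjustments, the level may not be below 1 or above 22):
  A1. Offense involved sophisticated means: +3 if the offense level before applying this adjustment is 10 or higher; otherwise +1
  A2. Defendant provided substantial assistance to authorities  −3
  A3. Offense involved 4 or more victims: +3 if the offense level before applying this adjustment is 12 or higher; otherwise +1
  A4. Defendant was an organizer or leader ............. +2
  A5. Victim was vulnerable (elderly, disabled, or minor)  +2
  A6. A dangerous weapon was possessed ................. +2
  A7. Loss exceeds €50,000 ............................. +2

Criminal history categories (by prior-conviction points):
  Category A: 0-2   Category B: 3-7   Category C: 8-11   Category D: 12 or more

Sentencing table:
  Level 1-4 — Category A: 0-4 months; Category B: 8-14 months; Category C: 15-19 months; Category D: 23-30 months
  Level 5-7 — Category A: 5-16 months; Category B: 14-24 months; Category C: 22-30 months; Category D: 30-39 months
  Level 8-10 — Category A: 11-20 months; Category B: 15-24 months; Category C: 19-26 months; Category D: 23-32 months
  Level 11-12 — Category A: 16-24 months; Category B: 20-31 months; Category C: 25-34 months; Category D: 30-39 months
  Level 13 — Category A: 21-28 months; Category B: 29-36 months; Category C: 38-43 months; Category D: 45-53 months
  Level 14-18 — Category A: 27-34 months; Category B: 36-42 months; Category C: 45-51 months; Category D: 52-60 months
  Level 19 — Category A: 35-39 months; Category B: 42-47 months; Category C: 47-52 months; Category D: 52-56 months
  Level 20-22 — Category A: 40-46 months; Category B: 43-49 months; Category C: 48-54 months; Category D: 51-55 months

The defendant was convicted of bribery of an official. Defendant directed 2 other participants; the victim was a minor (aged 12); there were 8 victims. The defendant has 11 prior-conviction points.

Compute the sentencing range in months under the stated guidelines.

Base offense level for bribery of an official: 3.
A1 does not apply.
A2 does not apply.
A3 applies (level before this adjustment is 3 < 12, so +1): 3 + 1 = 4.
A4 applies: 4 + 2 = 6.
A5 applies: 6 + 2 = 8.
A7 does not apply.
Final offense level: 8.
Criminal history: 11 prior points → Category C (8-11).
Level 8 falls in the 8-10 band.
Grid: Level 8-10 × Category C = 19-26 months.

19-26 months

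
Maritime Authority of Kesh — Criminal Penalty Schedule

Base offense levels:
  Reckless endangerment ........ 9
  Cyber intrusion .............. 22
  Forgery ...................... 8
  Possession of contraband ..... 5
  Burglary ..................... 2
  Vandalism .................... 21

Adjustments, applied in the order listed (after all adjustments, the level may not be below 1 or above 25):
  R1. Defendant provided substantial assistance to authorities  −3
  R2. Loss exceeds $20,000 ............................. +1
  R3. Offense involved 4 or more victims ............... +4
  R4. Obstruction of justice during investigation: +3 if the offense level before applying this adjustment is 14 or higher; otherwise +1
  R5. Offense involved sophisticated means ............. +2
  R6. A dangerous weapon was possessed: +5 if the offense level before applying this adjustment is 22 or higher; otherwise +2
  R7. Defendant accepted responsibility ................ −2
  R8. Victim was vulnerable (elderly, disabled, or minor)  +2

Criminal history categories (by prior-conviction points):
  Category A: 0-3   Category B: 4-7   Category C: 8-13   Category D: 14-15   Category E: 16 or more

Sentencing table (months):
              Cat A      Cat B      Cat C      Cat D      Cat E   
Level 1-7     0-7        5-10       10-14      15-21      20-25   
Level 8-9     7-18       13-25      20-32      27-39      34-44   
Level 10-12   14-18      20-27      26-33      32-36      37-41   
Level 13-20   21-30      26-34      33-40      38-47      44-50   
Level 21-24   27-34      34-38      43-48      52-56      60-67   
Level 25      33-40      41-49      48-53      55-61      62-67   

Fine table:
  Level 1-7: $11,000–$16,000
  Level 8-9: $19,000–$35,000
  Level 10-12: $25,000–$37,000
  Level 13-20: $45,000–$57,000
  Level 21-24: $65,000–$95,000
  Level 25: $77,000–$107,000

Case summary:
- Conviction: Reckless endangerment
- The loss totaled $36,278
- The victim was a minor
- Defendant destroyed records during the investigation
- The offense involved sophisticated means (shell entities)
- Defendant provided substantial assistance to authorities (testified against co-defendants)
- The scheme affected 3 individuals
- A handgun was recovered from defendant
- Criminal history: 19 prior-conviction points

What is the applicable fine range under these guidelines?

Base offense level for reckless endangerment: 9.
R1 applies: 9 − 3 = 6.
R2 applies: 6 + 1 = 7.
R3 does not apply.
R4 applies (level before this adjustment is 7 < 14, so +1): 7 + 1 = 8.
R5 applies: 8 + 2 = 10.
R6 applies (level before this adjustment is 10 < 22, so +2): 10 + 2 = 12.
R8 applies: 12 + 2 = 14.
Final offense level: 14.
Level 14 falls in the 13-20 band.
Fine table: Level 13-20 → $45,000–$57,000.

$45,000–$57,000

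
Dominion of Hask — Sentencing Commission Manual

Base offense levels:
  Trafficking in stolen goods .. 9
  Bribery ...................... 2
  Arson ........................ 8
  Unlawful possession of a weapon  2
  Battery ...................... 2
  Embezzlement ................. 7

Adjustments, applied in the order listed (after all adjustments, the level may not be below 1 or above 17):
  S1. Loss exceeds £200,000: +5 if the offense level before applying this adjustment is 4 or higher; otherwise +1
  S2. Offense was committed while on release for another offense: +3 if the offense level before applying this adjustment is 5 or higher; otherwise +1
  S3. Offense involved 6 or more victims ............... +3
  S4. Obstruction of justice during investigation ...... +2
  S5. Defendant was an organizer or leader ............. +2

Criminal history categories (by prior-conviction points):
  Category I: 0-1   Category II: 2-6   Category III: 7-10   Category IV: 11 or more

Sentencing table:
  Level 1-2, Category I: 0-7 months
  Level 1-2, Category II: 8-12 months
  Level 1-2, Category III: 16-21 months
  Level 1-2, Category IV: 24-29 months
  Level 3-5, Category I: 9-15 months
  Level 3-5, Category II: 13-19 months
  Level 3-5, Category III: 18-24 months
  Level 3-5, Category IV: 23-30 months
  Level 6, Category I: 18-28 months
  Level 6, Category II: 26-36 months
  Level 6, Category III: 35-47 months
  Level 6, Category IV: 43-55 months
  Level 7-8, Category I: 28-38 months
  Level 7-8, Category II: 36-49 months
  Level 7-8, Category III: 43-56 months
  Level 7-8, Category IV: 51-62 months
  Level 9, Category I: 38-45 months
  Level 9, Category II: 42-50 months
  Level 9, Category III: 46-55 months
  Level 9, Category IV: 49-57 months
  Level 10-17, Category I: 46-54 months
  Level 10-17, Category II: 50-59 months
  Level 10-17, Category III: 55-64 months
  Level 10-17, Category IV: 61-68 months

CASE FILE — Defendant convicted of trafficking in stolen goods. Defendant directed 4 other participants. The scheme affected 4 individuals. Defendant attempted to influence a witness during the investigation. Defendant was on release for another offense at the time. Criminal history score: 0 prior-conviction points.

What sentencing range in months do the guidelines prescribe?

Base offense level for trafficking in stolen goods: 9.
S2 applies (level before this adjustment is 9 ≥ 5, so +3): 9 + 3 = 12.
S4 applies: 12 + 2 = 14.
S5 applies: 14 + 2 = 16.
Final offense level: 16.
Criminal history: 0 prior points → Category I (0-1).
Level 16 falls in the 10-17 band.
Grid: Level 10-17 × Category I = 46-54 months.

46-54 months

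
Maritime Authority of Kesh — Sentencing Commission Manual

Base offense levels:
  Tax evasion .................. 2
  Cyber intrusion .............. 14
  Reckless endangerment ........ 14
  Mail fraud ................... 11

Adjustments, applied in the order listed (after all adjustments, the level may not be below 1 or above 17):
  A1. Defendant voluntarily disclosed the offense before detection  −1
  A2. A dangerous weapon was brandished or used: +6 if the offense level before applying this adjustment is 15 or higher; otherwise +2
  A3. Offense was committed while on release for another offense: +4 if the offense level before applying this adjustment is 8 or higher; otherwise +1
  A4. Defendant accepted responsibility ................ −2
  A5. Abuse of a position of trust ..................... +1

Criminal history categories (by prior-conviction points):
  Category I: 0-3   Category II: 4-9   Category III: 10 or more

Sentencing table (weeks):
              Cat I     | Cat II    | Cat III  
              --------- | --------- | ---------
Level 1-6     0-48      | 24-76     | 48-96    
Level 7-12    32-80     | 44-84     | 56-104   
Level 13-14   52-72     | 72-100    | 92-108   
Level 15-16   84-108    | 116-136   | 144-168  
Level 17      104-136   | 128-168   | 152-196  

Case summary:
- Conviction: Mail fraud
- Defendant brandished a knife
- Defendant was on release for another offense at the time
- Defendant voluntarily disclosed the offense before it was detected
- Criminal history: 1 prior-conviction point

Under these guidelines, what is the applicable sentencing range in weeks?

84-108 weeks

Base offense level for mail fraud: 11.
A1 applies: 11 − 1 = 10.
A2 applies (level before this adjustment is 10 < 15, so +2): 10 + 2 = 12.
A3 applies (level before this adjustment is 12 ≥ 8, so +4): 12 + 4 = 16.
Final offense level: 16.
Criminal history: 1 prior point → Category I (0-3).
Level 16 falls in the 15-16 band.
Grid: Level 15-16 × Category I = 84-108 weeks.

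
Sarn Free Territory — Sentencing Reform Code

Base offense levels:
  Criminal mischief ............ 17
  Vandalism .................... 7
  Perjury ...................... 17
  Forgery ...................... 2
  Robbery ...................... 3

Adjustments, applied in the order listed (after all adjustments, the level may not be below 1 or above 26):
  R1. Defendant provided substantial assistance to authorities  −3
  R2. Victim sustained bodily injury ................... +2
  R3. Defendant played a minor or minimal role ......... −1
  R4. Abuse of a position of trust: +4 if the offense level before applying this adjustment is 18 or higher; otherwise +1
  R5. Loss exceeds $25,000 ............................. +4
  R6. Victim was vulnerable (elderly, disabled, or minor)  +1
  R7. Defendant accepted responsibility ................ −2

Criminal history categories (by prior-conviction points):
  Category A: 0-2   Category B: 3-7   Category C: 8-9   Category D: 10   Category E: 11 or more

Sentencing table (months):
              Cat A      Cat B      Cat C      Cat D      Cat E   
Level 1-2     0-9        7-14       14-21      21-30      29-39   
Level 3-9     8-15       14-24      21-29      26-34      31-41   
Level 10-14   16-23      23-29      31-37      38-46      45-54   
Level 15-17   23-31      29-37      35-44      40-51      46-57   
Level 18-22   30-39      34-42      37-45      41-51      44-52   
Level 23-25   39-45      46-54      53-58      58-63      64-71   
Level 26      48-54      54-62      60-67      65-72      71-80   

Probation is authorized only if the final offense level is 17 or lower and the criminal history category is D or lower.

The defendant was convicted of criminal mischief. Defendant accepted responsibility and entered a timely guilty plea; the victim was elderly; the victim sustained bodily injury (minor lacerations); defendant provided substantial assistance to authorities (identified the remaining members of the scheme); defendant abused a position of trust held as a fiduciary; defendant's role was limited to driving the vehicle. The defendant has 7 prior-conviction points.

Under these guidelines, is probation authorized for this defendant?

Yes

Base offense level for criminal mischief: 17.
R1 applies: 17 − 3 = 14.
R2 applies: 14 + 2 = 16.
R3 applies: 16 − 1 = 15.
R4 applies (level before this adjustment is 15 < 18, so +1): 15 + 1 = 16.
R6 applies: 16 + 1 = 17.
R7 applies: 17 − 2 = 15.
Final offense level: 15.
Criminal history: 7 prior points → Category B (3-7).
Level 15 falls in the 15-17 band.
Grid: Level 15-17 × Category B = 29-37 months.
Probation check: level 15 ≤ 17 and category B ≤ D → eligible.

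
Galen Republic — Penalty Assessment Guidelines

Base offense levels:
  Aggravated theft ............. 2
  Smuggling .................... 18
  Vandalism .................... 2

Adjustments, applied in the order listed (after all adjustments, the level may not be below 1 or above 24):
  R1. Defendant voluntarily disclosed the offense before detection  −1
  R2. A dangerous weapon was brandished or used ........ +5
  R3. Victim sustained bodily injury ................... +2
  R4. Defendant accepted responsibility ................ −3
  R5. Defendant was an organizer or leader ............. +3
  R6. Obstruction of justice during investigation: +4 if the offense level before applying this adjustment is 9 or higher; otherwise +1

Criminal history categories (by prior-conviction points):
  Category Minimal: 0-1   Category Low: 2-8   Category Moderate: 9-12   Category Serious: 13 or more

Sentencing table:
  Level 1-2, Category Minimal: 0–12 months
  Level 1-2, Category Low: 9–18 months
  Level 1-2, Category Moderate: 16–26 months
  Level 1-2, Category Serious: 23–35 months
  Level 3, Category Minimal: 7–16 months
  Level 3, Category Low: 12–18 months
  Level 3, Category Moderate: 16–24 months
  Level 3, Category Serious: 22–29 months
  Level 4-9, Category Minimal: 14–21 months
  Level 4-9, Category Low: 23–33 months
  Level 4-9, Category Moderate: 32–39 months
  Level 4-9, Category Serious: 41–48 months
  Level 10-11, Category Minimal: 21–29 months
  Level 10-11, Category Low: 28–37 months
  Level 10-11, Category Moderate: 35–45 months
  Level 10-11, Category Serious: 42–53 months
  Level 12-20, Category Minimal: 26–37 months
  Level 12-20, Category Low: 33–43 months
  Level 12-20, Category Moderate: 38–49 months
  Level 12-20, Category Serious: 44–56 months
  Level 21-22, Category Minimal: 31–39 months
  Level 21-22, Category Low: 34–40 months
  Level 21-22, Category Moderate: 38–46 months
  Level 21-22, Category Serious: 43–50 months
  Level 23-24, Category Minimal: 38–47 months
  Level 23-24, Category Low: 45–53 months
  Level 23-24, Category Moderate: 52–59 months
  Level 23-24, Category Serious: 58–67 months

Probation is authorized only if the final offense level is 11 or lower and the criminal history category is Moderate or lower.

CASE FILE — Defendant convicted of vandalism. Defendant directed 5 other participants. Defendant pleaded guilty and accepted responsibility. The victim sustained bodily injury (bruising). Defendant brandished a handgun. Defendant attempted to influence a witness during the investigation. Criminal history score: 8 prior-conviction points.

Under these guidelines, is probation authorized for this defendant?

No

Base offense level for vandalism: 2.
R1 does not apply.
R2 applies: 2 + 5 = 7.
R3 applies: 7 + 2 = 9.
R4 applies: 9 − 3 = 6.
R5 applies: 6 + 3 = 9.
R6 applies (level before this adjustment is 9 ≥ 9, so +4): 9 + 4 = 13.
Final offense level: 13.
Criminal history: 8 prior points → Category Low (2-8).
Level 13 falls in the 12-20 band.
Grid: Level 12-20 × Category Low = 33-43 months.
Probation check: level 13 > 11 and category Low ≤ Moderate → not eligible.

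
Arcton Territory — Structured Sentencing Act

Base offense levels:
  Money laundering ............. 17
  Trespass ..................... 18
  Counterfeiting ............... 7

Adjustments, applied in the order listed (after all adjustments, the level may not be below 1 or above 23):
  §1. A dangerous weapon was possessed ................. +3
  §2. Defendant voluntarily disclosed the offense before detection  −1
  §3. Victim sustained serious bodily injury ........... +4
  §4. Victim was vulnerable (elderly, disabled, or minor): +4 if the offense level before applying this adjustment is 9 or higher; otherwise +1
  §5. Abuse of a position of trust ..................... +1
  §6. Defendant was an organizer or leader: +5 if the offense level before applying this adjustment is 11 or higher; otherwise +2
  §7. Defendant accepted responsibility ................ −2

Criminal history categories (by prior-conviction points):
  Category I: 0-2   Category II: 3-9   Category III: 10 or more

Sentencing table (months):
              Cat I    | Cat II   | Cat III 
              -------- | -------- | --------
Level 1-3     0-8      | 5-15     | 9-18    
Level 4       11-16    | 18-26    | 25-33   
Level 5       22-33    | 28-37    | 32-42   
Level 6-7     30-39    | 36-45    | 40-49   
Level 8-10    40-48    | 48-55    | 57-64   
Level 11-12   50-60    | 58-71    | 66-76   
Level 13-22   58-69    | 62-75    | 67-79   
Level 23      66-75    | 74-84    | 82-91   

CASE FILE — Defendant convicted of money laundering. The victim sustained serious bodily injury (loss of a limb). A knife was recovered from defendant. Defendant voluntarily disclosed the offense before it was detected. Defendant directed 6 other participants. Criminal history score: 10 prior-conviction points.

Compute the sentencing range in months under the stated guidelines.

Base offense level for money laundering: 17.
§1 applies: 17 + 3 = 20.
§2 applies: 20 − 1 = 19.
§3 applies: 19 + 4 = 23.
§5 does not apply.
§6 applies (level before this adjustment is 23 ≥ 11, so +5): 23 + 5 = 28.
Level 28 exceeds the maximum of 23; capped at 23.
Final offense level: 23.
Criminal history: 10 prior points → Category III (10+).
Level 23 falls in the 23 band.
Grid: Level 23 × Category III = 82-91 months.

82-91 months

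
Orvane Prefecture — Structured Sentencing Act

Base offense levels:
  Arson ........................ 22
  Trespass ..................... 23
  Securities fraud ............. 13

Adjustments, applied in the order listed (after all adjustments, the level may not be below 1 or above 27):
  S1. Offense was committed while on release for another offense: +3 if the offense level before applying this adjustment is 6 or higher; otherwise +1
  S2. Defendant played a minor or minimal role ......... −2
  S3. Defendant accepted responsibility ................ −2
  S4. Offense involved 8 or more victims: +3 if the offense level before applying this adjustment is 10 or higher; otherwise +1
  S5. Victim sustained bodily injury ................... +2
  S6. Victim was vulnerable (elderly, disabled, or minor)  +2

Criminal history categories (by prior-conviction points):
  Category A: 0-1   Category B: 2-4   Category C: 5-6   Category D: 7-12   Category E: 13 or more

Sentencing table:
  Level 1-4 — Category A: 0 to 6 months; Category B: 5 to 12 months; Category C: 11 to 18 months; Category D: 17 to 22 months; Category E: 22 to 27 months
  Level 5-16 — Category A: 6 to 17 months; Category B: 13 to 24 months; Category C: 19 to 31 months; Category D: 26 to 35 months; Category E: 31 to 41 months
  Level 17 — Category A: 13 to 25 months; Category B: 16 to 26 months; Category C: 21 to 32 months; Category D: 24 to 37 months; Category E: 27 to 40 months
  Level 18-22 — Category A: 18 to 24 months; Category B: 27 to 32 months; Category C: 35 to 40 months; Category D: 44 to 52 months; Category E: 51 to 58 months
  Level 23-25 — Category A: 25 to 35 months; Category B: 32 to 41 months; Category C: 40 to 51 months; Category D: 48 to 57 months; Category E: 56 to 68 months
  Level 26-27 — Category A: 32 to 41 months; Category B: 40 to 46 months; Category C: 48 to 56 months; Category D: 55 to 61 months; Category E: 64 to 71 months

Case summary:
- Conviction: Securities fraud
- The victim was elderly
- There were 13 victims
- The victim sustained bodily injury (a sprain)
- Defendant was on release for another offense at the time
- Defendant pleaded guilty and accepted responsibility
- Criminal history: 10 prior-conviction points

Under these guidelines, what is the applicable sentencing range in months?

Base offense level for securities fraud: 13.
S1 applies (level before this adjustment is 13 ≥ 6, so +3): 13 + 3 = 16.
S2 does not apply.
S3 applies: 16 − 2 = 14.
S4 applies (level before this adjustment is 14 ≥ 10, so +3): 14 + 3 = 17.
S5 applies: 17 + 2 = 19.
S6 applies: 19 + 2 = 21.
Final offense level: 21.
Criminal history: 10 prior points → Category D (7-12).
Level 21 falls in the 18-22 band.
Grid: Level 18-22 × Category D = 44-52 months.

44-52 months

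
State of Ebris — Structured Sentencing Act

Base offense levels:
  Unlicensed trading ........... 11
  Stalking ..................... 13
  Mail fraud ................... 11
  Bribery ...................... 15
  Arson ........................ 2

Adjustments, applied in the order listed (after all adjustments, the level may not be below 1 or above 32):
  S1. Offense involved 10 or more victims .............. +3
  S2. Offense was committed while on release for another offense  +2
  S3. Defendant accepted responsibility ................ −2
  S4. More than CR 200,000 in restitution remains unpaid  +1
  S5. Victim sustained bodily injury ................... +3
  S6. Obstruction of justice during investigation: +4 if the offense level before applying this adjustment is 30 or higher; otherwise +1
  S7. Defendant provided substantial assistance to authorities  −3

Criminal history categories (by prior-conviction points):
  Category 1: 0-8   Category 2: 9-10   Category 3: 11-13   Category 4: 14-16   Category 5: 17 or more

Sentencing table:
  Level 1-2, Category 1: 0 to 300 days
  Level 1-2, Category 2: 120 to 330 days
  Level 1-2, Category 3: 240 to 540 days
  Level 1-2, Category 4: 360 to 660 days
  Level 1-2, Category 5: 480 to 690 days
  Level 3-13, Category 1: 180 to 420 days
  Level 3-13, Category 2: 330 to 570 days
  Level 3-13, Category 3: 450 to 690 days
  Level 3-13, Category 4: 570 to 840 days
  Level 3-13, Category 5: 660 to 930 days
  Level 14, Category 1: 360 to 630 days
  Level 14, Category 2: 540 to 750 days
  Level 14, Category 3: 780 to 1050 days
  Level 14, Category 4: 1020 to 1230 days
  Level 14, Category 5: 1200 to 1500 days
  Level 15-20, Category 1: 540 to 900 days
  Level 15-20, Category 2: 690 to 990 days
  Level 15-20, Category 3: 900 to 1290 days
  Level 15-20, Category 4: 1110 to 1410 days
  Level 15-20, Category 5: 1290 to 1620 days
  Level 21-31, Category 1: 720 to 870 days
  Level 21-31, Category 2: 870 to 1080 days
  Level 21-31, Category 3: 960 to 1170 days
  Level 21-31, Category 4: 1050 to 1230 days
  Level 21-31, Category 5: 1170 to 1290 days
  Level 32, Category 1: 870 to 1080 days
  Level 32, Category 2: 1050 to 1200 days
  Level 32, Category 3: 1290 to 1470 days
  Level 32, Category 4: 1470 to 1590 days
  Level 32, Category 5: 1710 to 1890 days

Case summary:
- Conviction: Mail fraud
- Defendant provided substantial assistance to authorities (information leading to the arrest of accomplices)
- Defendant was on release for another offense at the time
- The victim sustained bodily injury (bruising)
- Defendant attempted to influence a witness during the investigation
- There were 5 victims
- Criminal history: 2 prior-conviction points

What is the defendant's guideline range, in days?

360-630 days

Base offense level for mail fraud: 11.
S1 does not apply.
S2 applies: 11 + 2 = 13.
S5 applies: 13 + 3 = 16.
S6 applies (level before this adjustment is 16 < 30, so +1): 16 + 1 = 17.
S7 applies: 17 − 3 = 14.
Final offense level: 14.
Criminal history: 2 prior points → Category 1 (0-8).
Level 14 falls in the 14 band.
Grid: Level 14 × Category 1 = 360-630 days.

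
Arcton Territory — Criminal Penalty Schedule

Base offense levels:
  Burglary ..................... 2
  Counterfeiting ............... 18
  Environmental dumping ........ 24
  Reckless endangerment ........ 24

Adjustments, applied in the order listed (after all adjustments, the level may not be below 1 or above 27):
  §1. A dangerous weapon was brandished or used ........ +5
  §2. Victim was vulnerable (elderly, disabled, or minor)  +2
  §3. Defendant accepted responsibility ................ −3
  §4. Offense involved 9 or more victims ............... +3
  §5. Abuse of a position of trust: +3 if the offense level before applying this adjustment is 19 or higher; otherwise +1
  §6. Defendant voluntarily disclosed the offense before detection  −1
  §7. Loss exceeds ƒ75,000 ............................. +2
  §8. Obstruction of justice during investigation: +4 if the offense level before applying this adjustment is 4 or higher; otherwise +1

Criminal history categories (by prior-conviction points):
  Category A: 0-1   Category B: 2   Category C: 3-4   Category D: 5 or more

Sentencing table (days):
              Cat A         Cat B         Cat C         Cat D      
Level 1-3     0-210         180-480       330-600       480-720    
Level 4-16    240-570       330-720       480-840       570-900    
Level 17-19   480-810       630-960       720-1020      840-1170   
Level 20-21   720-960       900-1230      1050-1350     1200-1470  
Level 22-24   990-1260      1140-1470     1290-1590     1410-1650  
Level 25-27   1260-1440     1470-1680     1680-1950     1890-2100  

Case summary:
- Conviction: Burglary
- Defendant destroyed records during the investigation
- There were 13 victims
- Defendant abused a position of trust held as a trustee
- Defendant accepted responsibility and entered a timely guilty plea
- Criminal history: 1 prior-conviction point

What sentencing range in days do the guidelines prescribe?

240-570 days

Base offense level for burglary: 2.
§3 applies: 2 − 3 = -1.
§4 applies: -1 + 3 = 2.
§5 applies (level before this adjustment is 2 < 19, so +1): 2 + 1 = 3.
§8 applies (level before this adjustment is 3 < 4, so +1): 3 + 1 = 4.
Final offense level: 4.
Criminal history: 1 prior point → Category A (0-1).
Level 4 falls in the 4-16 band.
Grid: Level 4-16 × Category A = 240-570 days.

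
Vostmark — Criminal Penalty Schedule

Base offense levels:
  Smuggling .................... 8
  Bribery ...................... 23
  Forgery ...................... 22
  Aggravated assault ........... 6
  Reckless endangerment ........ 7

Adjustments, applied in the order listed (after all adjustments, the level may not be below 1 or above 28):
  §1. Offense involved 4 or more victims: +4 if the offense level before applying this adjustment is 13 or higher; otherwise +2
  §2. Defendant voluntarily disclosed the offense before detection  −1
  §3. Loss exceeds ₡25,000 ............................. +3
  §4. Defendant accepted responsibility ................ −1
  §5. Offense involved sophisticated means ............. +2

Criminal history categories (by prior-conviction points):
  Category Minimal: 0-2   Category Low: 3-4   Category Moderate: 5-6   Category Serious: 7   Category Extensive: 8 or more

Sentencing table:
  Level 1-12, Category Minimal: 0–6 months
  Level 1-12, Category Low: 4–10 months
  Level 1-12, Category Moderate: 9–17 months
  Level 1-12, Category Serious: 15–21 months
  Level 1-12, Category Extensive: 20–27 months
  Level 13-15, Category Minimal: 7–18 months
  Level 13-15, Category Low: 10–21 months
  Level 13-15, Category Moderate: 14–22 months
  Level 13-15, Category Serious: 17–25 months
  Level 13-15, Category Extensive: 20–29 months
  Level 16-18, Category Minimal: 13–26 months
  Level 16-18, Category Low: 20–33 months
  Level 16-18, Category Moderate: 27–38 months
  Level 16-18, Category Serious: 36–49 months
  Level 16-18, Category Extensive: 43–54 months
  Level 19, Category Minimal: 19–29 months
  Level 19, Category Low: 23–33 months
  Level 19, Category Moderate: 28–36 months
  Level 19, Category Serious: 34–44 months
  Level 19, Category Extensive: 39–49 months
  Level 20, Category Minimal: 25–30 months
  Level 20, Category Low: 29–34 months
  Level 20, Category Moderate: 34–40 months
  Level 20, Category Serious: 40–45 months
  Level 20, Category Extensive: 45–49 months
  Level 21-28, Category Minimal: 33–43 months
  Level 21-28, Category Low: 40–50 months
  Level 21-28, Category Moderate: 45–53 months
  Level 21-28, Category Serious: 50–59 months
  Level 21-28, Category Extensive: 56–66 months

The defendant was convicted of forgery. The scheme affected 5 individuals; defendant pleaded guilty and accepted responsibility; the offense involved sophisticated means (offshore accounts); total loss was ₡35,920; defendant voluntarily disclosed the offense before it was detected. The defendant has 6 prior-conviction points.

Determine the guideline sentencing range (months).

45-53 months

Base offense level for forgery: 22.
§1 applies (level before this adjustment is 22 ≥ 13, so +4): 22 + 4 = 26.
§2 applies: 26 − 1 = 25.
§3 applies: 25 + 3 = 28.
§4 applies: 28 − 1 = 27.
§5 applies: 27 + 2 = 29.
Level 29 exceeds the maximum of 28; capped at 28.
Final offense level: 28.
Criminal history: 6 prior points → Category Moderate (5-6).
Level 28 falls in the 21-28 band.
Grid: Level 21-28 × Category Moderate = 45-53 months.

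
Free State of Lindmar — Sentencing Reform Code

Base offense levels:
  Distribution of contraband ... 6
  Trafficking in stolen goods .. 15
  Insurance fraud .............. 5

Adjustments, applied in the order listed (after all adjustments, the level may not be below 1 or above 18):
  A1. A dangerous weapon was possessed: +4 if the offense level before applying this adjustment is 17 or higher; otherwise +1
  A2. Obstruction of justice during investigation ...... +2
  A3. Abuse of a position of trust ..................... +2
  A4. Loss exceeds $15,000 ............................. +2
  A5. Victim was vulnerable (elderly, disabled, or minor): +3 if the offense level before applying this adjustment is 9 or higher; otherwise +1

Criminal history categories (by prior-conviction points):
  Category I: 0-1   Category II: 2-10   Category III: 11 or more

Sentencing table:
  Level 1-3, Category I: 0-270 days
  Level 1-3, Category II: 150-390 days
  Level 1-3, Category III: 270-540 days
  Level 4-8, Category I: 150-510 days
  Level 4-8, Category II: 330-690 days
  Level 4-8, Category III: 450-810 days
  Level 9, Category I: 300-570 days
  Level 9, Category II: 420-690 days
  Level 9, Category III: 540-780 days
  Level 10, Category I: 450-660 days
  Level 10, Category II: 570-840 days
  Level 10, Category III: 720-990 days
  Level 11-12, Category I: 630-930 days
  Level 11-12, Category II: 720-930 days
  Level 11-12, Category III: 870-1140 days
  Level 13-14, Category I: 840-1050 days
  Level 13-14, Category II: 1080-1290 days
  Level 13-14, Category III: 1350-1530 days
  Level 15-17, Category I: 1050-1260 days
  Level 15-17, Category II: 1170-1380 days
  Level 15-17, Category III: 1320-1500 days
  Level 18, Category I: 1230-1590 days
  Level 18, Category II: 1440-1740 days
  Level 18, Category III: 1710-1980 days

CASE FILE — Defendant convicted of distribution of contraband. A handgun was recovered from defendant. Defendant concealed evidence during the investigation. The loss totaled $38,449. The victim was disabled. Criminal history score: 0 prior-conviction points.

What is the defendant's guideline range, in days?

Base offense level for distribution of contraband: 6.
A1 applies (level before this adjustment is 6 < 17, so +1): 6 + 1 = 7.
A2 applies: 7 + 2 = 9.
A4 applies: 9 + 2 = 11.
A5 applies (level before this adjustment is 11 ≥ 9, so +3): 11 + 3 = 14.
Final offense level: 14.
Criminal history: 0 prior points → Category I (0-1).
Level 14 falls in the 13-14 band.
Grid: Level 13-14 × Category I = 840-1050 days.

840-1050 days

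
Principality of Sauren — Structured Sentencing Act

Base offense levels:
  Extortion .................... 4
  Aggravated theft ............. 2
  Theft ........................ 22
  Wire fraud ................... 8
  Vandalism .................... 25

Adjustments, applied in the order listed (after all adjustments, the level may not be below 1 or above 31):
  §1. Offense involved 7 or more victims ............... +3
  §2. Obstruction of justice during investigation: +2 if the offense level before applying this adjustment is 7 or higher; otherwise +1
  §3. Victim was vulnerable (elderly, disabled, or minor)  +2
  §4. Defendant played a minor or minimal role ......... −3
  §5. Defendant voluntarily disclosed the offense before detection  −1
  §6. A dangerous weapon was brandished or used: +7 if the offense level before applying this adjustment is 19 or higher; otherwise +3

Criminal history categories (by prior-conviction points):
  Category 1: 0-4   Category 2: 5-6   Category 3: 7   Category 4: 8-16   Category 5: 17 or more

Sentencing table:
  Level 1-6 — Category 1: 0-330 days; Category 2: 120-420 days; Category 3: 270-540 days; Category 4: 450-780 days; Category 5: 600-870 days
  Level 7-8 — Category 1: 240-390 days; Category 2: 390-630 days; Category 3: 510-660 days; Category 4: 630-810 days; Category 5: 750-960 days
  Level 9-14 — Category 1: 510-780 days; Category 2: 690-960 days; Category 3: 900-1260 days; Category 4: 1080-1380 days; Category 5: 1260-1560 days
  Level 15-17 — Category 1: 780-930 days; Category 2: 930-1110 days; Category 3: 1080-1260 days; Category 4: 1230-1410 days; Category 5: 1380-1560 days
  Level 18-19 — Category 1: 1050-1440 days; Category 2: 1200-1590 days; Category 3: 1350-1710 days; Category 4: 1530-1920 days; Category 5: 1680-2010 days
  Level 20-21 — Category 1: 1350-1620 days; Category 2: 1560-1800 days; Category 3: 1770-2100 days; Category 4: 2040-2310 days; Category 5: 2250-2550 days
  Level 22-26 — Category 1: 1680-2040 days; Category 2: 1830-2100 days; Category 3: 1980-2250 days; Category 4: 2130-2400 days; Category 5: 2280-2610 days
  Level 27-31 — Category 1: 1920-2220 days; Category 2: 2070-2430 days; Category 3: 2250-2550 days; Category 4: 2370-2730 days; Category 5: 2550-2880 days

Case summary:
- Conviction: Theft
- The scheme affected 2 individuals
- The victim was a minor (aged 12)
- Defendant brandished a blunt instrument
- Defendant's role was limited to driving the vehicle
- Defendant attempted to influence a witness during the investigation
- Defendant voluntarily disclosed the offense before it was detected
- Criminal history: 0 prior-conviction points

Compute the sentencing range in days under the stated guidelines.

Base offense level for theft: 22.
§2 applies (level before this adjustment is 22 ≥ 7, so +2): 22 + 2 = 24.
§3 applies: 24 + 2 = 26.
§4 applies: 26 − 3 = 23.
§5 applies: 23 − 1 = 22.
§6 applies (level before this adjustment is 22 ≥ 19, so +7): 22 + 7 = 29.
Final offense level: 29.
Criminal history: 0 prior points → Category 1 (0-4).
Level 29 falls in the 27-31 band.
Grid: Level 27-31 × Category 1 = 1920-2220 days.

1920-2220 days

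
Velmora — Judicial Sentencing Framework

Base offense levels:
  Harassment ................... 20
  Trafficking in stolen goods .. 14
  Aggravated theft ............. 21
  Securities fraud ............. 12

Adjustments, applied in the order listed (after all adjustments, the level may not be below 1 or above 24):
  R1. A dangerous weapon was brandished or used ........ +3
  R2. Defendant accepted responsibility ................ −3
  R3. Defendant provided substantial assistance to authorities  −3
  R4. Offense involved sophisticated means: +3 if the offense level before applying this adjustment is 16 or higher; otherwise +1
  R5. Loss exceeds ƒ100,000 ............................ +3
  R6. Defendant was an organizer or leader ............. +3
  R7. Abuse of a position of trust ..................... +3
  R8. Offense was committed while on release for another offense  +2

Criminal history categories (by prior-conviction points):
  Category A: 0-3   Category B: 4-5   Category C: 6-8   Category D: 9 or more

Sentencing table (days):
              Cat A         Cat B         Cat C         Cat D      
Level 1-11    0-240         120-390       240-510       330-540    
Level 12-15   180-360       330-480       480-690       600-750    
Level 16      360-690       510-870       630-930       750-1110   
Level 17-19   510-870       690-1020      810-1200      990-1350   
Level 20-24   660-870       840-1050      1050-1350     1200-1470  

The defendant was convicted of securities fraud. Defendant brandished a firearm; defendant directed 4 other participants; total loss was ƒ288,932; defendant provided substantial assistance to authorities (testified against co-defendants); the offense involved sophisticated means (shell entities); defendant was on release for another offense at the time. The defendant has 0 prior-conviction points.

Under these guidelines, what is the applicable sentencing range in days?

660-870 days

Base offense level for securities fraud: 12.
R1 applies: 12 + 3 = 15.
R3 applies: 15 − 3 = 12.
R4 applies (level before this adjustment is 12 < 16, so +1): 12 + 1 = 13.
R5 applies: 13 + 3 = 16.
R6 applies: 16 + 3 = 19.
R8 applies: 19 + 2 = 21.
Final offense level: 21.
Criminal history: 0 prior points → Category A (0-3).
Level 21 falls in the 20-24 band.
Grid: Level 20-24 × Category A = 660-870 days.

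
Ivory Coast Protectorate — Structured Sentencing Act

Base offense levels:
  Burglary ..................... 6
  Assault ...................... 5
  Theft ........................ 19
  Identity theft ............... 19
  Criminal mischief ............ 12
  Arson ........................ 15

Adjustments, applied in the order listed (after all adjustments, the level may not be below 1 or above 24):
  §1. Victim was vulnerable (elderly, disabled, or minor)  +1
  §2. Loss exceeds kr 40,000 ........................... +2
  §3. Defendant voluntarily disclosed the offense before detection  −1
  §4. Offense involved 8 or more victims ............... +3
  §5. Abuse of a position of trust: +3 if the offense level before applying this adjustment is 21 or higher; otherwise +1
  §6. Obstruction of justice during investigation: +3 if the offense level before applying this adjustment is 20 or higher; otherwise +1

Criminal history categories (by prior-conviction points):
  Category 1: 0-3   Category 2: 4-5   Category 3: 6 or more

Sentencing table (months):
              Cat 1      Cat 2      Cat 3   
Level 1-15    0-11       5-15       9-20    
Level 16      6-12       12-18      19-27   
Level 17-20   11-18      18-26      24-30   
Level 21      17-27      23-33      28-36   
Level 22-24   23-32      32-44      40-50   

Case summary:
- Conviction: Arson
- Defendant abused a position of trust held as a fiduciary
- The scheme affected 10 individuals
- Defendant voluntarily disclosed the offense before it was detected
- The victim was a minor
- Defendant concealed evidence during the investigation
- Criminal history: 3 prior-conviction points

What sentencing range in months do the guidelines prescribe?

11-18 months

Base offense level for arson: 15.
§1 applies: 15 + 1 = 16.
§2 does not apply.
§3 applies: 16 − 1 = 15.
§4 applies: 15 + 3 = 18.
§5 applies (level before this adjustment is 18 < 21, so +1): 18 + 1 = 19.
§6 applies (level before this adjustment is 19 < 20, so +1): 19 + 1 = 20.
Final offense level: 20.
Criminal history: 3 prior points → Category 1 (0-3).
Level 20 falls in the 17-20 band.
Grid: Level 17-20 × Category 1 = 11-18 months.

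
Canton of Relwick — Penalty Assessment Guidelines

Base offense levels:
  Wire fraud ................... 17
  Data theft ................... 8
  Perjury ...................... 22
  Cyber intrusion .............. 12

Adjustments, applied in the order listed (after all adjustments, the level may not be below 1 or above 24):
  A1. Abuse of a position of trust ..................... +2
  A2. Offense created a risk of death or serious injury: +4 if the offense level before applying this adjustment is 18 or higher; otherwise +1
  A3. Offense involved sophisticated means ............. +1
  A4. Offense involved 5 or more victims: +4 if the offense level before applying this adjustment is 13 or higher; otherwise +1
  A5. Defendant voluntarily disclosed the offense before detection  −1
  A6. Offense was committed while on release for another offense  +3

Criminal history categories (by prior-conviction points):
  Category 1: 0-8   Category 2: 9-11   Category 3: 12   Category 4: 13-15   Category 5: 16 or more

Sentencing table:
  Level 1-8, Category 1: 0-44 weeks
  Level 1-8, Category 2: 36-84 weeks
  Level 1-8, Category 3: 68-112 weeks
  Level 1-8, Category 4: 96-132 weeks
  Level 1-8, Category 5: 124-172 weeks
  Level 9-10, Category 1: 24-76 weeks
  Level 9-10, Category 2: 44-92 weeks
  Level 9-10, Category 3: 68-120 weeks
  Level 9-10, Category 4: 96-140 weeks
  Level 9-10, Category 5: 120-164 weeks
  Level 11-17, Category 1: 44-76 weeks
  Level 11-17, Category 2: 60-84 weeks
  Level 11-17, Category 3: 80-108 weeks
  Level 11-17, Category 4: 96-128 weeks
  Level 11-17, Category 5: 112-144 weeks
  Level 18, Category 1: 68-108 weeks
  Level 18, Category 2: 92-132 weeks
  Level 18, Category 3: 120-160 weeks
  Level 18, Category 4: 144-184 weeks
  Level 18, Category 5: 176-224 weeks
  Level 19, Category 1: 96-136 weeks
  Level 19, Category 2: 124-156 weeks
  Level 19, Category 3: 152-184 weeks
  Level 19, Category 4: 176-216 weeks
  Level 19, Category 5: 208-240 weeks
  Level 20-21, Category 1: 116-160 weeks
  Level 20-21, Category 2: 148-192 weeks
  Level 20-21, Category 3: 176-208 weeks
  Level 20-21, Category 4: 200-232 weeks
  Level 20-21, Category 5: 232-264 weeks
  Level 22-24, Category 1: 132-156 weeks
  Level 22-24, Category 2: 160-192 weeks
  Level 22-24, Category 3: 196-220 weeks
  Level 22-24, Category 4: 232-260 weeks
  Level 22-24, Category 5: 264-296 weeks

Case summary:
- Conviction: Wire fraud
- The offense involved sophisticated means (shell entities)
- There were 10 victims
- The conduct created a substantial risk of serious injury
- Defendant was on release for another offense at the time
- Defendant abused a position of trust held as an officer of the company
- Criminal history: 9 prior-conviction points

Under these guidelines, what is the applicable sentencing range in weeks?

Base offense level for wire fraud: 17.
A1 applies: 17 + 2 = 19.
A2 applies (level before this adjustment is 19 ≥ 18, so +4): 19 + 4 = 23.
A3 applies: 23 + 1 = 24.
A4 applies (level before this adjustment is 24 ≥ 13, so +4): 24 + 4 = 28.
A5 does not apply.
A6 applies: 28 + 3 = 31.
Level 31 exceeds the maximum of 24; capped at 24.
Final offense level: 24.
Criminal history: 9 prior points → Category 2 (9-11).
Level 24 falls in the 22-24 band.
Grid: Level 22-24 × Category 2 = 160-192 weeks.

160-192 weeks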